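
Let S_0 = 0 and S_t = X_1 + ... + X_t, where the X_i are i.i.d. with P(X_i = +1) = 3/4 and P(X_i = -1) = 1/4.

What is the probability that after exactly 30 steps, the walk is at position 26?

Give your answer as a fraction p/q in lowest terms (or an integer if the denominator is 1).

To reach position 26 after 30 steps: need 28 steps of +1 and 2 steps of -1.
Number of such sequences: C(30,28) = 435
Each has probability (3/4)^28 · (1/4)^2 = 22876792454961/1152921504606846976
P = 435 · 22876792454961/1152921504606846976 = 9951404717908035/1152921504606846976

Answer: 9951404717908035/1152921504606846976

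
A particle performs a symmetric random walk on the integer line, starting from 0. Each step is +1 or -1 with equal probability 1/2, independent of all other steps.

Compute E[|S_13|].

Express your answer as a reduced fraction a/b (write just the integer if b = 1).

Answer: 3003/1024

Derivation:
S_13 takes values m ≡ 1 (mod 2) with |m| ≤ 13; P(S_13=m) = C(13,(13+m)/2)/2^13.
Total paths: 2^13 = 8192
Distribution: P(S=-13)=1/8192, P(S=-11)=13/8192, P(S=-9)=78/8192, P(S=-7)=286/8192, P(S=-5)=715/8192, P(S=-3)=1287/8192, P(S=-1)=1716/8192, P(S=1)=1716/8192, P(S=3)=1287/8192, P(S=5)=715/8192, P(S=7)=286/8192, P(S=9)=78/8192, P(S=11)=13/8192, P(S=13)=1/8192
E[|S_13|] = Σ_m |m|·P(S_13=m) = 24024/8192 = 3003/1024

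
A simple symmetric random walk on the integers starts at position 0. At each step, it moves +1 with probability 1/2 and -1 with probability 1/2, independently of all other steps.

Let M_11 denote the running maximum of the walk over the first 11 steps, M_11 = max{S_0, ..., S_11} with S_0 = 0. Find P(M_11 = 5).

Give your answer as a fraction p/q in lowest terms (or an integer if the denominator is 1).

Answer: 165/2048

Derivation:
Let M_11 = max(S_0,...,S_11). Use the reflection principle: for j ≥ 1, #{paths with M_11 ≥ j} = #{S_11 ≥ j} + #{S_11 ≥ j+1}.
By reflection, #{M_11 ≥ 5} = #{S_11 ≥ 5} + #{S_11 ≥ 6} = 232 + 67 = 299.
#{M_11 ≥ 6} = #{S_11 ≥ 6} + #{S_11 ≥ 7} = 67 + 67 = 134.
#{M_11 = 5} = 299 - 134 = 165.
P(M_11 = 5) = 165/2048 = 165/2048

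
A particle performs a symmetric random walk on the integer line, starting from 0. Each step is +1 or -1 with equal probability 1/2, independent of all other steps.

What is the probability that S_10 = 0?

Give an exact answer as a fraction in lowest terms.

Answer: 63/256

Derivation:
To return to 0 after 10 steps: need exactly 5 steps of +1 and 5 of -1.
Favorable paths: C(10,5) = 252
Total paths: 2^10 = 1024
P = 252/1024 = 63/256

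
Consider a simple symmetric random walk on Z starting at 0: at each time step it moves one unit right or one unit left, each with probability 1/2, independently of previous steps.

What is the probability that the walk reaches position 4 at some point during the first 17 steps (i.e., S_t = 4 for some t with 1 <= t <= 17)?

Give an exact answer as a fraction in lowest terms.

Answer: 10889/32768

Derivation:
Count via complement. Let g(t,s) = #length-t paths at position s with S_1..S_t all ≠ 4.
g(t,s) = g(t-1,s-1) + g(t-1,s+1) for s ≠ 4; g(t,4) = 0.
t=0: g(0,0)=1
t=1: g(1,-1)=1 g(1,1)=1
t=2: g(2,-2)=1 g(2,0)=2 g(2,2)=1
t=3: g(3,-3)=1 g(3,-1)=3 g(3,1)=3 g(3,3)=1
t=4: g(4,-4)=1 g(4,-2)=4 g(4,0)=6 g(4,2)=4
t=5: g(5,-5)=1 g(5,-3)=5 g(5,-1)=10 g(5,1)=10 g(5,3)=4
t=6: g(6,-6)=1 g(6,-4)=6 g(6,-2)=15 g(6,0)=20 g(6,2)=14
t=7: g(7,-7)=1 g(7,-5)=7 g(7,-3)=21 g(7,-1)=35 g(7,1)=34 g(7,3)=14
t=8: g(8,-8)=1 g(8,-6)=8 g(8,-4)=28 g(8,-2)=56 g(8,0)=69 g(8,2)=48
t=9: g(9,-9)=1 g(9,-7)=9 g(9,-5)=36 g(9,-3)=84 g(9,-1)=125 g(9,1)=117 g(9,3)=48
t=10: g(10,-10)=1 g(10,-8)=10 g(10,-6)=45 g(10,-4)=120 g(10,-2)=209 g(10,0)=242 g(10,2)=165
t=11: g(11,-11)=1 g(11,-9)=11 g(11,-7)=55 g(11,-5)=165 g(11,-3)=329 g(11,-1)=451 g(11,1)=407 g(11,3)=165
t=12: g(12,-12)=1 g(12,-10)=12 g(12,-8)=66 g(12,-6)=220 g(12,-4)=494 g(12,-2)=780 g(12,0)=858 g(12,2)=572
t=13: g(13,-13)=1 g(13,-11)=13 g(13,-9)=78 g(13,-7)=286 g(13,-5)=714 g(13,-3)=1274 g(13,-1)=1638 g(13,1)=1430 g(13,3)=572
t=14: g(14,-14)=1 g(14,-12)=14 g(14,-10)=91 g(14,-8)=364 g(14,-6)=1000 g(14,-4)=1988 g(14,-2)=2912 g(14,0)=3068 g(14,2)=2002
t=15: g(15,-15)=1 g(15,-13)=15 g(15,-11)=105 g(15,-9)=455 g(15,-7)=1364 g(15,-5)=2988 g(15,-3)=4900 g(15,-1)=5980 g(15,1)=5070 g(15,3)=2002
t=16: g(16,-16)=1 g(16,-14)=16 g(16,-12)=120 g(16,-10)=560 g(16,-8)=1819 g(16,-6)=4352 g(16,-4)=7888 g(16,-2)=10880 g(16,0)=11050 g(16,2)=7072
t=17: g(17,-17)=1 g(17,-15)=17 g(17,-13)=136 g(17,-11)=680 g(17,-9)=2379 g(17,-7)=6171 g(17,-5)=12240 g(17,-3)=18768 g(17,-1)=21930 g(17,1)=18122 g(17,3)=7072
Paths never hitting 4: Σ_s g(17,s) = 87516
Paths hitting 4: 2^17 - 87516 = 43556
P = 43556/131072 = 10889/32768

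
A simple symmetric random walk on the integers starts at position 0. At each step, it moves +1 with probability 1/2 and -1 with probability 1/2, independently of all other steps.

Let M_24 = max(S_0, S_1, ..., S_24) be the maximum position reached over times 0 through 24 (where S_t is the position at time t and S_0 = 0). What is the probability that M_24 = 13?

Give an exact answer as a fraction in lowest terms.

Answer: 5313/2097152

Derivation:
Let M_24 = max(S_0,...,S_24). Use the reflection principle: for j ≥ 1, #{paths with M_24 ≥ j} = #{S_24 ≥ j} + #{S_24 ≥ j+1}.
By reflection, #{M_24 ≥ 13} = #{S_24 ≥ 13} + #{S_24 ≥ 14} = 55455 + 55455 = 110910.
#{M_24 ≥ 14} = #{S_24 ≥ 14} + #{S_24 ≥ 15} = 55455 + 12951 = 68406.
#{M_24 = 13} = 110910 - 68406 = 42504.
P(M_24 = 13) = 42504/16777216 = 5313/2097152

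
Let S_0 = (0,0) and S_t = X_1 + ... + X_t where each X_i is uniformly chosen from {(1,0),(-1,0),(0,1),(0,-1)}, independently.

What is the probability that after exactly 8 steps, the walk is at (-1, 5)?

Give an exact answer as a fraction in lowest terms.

Answer: 7/2048

Derivation:
Let h be the number of horizontal steps (so 8-h are vertical). To end at (-1,5) need (h-1)/2 right-steps and ((8-h)+5)/2 up-steps.
Sum over h with 1 ≤ h ≤ 3, h ≡ 1 (mod 2), 8-h ≡ 1 (mod 2):
h=1: C(8,1)·C(1,0)·C(7,6) = 8·1·7 = 56
h=3: C(8,3)·C(3,1)·C(5,5) = 56·3·1 = 168
Total favorable: 224
Total paths: 4^8 = 65536
P = 224/65536 = 7/2048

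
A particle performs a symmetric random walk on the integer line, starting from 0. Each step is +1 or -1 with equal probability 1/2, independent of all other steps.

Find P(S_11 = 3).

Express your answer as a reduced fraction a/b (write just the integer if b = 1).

To reach position 3 after 11 steps: need 7 steps of +1 and 4 of -1.
Favorable paths: C(11,7) = 330
Total paths: 2^11 = 2048
P = 330/2048 = 165/1024

Answer: 165/1024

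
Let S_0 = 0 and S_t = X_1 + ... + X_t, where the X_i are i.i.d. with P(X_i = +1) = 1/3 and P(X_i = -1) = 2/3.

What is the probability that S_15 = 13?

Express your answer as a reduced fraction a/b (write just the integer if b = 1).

Answer: 10/4782969

Derivation:
To reach position 13 after 15 steps: need 14 steps of +1 and 1 step of -1.
Number of such sequences: C(15,14) = 15
Each has probability (1/3)^14 · (2/3)^1 = 2/14348907
P = 15 · 2/14348907 = 10/4782969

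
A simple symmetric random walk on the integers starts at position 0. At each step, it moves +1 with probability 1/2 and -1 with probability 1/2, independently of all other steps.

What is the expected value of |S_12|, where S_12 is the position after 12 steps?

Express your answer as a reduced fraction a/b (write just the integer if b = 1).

S_12 takes values m ≡ 0 (mod 2) with |m| ≤ 12; P(S_12=m) = C(12,(12+m)/2)/2^12.
Total paths: 2^12 = 4096
Distribution: P(S=-12)=1/4096, P(S=-10)=12/4096, P(S=-8)=66/4096, P(S=-6)=220/4096, P(S=-4)=495/4096, P(S=-2)=792/4096, P(S=0)=924/4096, P(S=2)=792/4096, P(S=4)=495/4096, P(S=6)=220/4096, P(S=8)=66/4096, P(S=10)=12/4096, P(S=12)=1/4096
E[|S_12|] = Σ_m |m|·P(S_12=m) = 11088/4096 = 693/256

Answer: 693/256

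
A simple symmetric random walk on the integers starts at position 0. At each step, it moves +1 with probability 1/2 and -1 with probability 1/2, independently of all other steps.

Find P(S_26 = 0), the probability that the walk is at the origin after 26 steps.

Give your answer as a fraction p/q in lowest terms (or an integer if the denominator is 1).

To return to 0 after 26 steps: need exactly 13 steps of +1 and 13 of -1.
Favorable paths: C(26,13) = 10400600
Total paths: 2^26 = 67108864
P = 10400600/67108864 = 1300075/8388608

Answer: 1300075/8388608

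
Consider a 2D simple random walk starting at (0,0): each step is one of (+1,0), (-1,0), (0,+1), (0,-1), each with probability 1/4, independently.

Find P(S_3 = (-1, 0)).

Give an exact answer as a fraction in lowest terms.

Let h be the number of horizontal steps (so 3-h are vertical). To end at (-1,0) need (h-1)/2 right-steps and ((3-h)+0)/2 up-steps.
Sum over h with 1 ≤ h ≤ 3, h ≡ 1 (mod 2), 3-h ≡ 0 (mod 2):
h=1: C(3,1)·C(1,0)·C(2,1) = 3·1·2 = 6
h=3: C(3,3)·C(3,1)·C(0,0) = 1·3·1 = 3
Total favorable: 9
Total paths: 4^3 = 64
P = 9/64 = 9/64

Answer: 9/64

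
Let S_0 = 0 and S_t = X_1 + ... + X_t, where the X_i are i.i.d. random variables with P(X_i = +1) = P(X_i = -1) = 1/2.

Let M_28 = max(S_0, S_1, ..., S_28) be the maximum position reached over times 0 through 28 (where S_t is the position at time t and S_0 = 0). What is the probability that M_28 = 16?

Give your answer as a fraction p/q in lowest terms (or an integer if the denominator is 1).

Answer: 94185/67108864

Derivation:
Let M_28 = max(S_0,...,S_28). Use the reflection principle: for j ≥ 1, #{paths with M_28 ≥ j} = #{S_28 ≥ j} + #{S_28 ≥ j+1}.
By reflection, #{M_28 ≥ 16} = #{S_28 ≥ 16} + #{S_28 ≥ 17} = 499178 + 122438 = 621616.
#{M_28 ≥ 17} = #{S_28 ≥ 17} + #{S_28 ≥ 18} = 122438 + 122438 = 244876.
#{M_28 = 16} = 621616 - 244876 = 376740.
P(M_28 = 16) = 376740/268435456 = 94185/67108864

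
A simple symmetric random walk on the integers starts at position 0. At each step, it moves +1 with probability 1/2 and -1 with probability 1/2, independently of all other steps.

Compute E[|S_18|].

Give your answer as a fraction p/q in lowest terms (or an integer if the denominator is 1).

Answer: 109395/32768

Derivation:
S_18 takes values m ≡ 0 (mod 2) with |m| ≤ 18; P(S_18=m) = C(18,(18+m)/2)/2^18.
Total paths: 2^18 = 262144
Distribution: P(S=-18)=1/262144, P(S=-16)=18/262144, P(S=-14)=153/262144, P(S=-12)=816/262144, P(S=-10)=3060/262144, P(S=-8)=8568/262144, P(S=-6)=18564/262144, P(S=-4)=31824/262144, P(S=-2)=43758/262144, P(S=0)=48620/262144, P(S=2)=43758/262144, P(S=4)=31824/262144, P(S=6)=18564/262144, P(S=8)=8568/262144, P(S=10)=3060/262144, P(S=12)=816/262144, P(S=14)=153/262144, P(S=16)=18/262144, P(S=18)=1/262144
E[|S_18|] = Σ_m |m|·P(S_18=m) = 875160/262144 = 109395/32768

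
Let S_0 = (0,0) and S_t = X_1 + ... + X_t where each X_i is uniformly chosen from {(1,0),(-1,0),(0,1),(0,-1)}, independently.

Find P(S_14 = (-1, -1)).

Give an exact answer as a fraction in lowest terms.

Let h be the number of horizontal steps (so 14-h are vertical). To end at (-1,-1) need (h-1)/2 right-steps and ((14-h)-1)/2 up-steps.
Sum over h with 1 ≤ h ≤ 13, h ≡ 1 (mod 2), 14-h ≡ 1 (mod 2):
h=1: C(14,1)·C(1,0)·C(13,6) = 14·1·1716 = 24024
h=3: C(14,3)·C(3,1)·C(11,5) = 364·3·462 = 504504
h=5: C(14,5)·C(5,2)·C(9,4) = 2002·10·126 = 2522520
h=7: C(14,7)·C(7,3)·C(7,3) = 3432·35·35 = 4204200
h=9: C(14,9)·C(9,4)·C(5,2) = 2002·126·10 = 2522520
h=11: C(14,11)·C(11,5)·C(3,1) = 364·462·3 = 504504
h=13: C(14,13)·C(13,6)·C(1,0) = 14·1716·1 = 24024
Total favorable: 10306296
Total paths: 4^14 = 268435456
P = 10306296/268435456 = 1288287/33554432

Answer: 1288287/33554432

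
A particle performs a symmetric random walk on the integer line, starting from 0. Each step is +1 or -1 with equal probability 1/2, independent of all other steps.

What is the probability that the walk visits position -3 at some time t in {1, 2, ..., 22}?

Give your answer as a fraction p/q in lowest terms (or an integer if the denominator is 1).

Count via complement. Let g(t,s) = #length-t paths at position s with S_1..S_t all ≠ -3.
g(t,s) = g(t-1,s-1) + g(t-1,s+1) for s ≠ -3; g(t,-3) = 0.
t=0: g(0,0)=1
t=1: g(1,-1)=1 g(1,1)=1
t=2: g(2,-2)=1 g(2,0)=2 g(2,2)=1
t=3: g(3,-1)=3 g(3,1)=3 g(3,3)=1
t=4: g(4,-2)=3 g(4,0)=6 g(4,2)=4 g(4,4)=1
t=5: g(5,-1)=9 g(5,1)=10 g(5,3)=5 g(5,5)=1
t=6: g(6,-2)=9 g(6,0)=19 g(6,2)=15 g(6,4)=6 g(6,6)=1
t=7: g(7,-1)=28 g(7,1)=34 g(7,3)=21 g(7,5)=7 g(7,7)=1
t=8: g(8,-2)=28 g(8,0)=62 g(8,2)=55 g(8,4)=28 g(8,6)=8 g(8,8)=1
t=9: g(9,-1)=90 g(9,1)=117 g(9,3)=83 g(9,5)=36 g(9,7)=9 g(9,9)=1
t=10: g(10,-2)=90 g(10,0)=207 g(10,2)=200 g(10,4)=119 g(10,6)=45 g(10,8)=10 g(10,10)=1
t=11: g(11,-1)=297 g(11,1)=407 g(11,3)=319 g(11,5)=164 g(11,7)=55 g(11,9)=11 g(11,11)=1
t=12: g(12,-2)=297 g(12,0)=704 g(12,2)=726 g(12,4)=483 g(12,6)=219 g(12,8)=66 g(12,10)=12 g(12,12)=1
t=13: g(13,-1)=1001 g(13,1)=1430 g(13,3)=1209 g(13,5)=702 g(13,7)=285 g(13,9)=78 g(13,11)=13 g(13,13)=1
t=14: g(14,-2)=1001 g(14,0)=2431 g(14,2)=2639 g(14,4)=1911 g(14,6)=987 g(14,8)=363 g(14,10)=91 g(14,12)=14 g(14,14)=1
t=15: g(15,-1)=3432 g(15,1)=5070 g(15,3)=4550 g(15,5)=2898 g(15,7)=1350 g(15,9)=454 g(15,11)=105 g(15,13)=15 g(15,15)=1
t=16: g(16,-2)=3432 g(16,0)=8502 g(16,2)=9620 g(16,4)=7448 g(16,6)=4248 g(16,8)=1804 g(16,10)=559 g(16,12)=120 g(16,14)=16 g(16,16)=1
t=17: g(17,-1)=11934 g(17,1)=18122 g(17,3)=17068 g(17,5)=11696 g(17,7)=6052 g(17,9)=2363 g(17,11)=679 g(17,13)=136 g(17,15)=17 g(17,17)=1
t=18: g(18,-2)=11934 g(18,0)=30056 g(18,2)=35190 g(18,4)=28764 g(18,6)=17748 g(18,8)=8415 g(18,10)=3042 g(18,12)=815 g(18,14)=153 g(18,16)=18 g(18,18)=1
t=19: g(19,-1)=41990 g(19,1)=65246 g(19,3)=63954 g(19,5)=46512 g(19,7)=26163 g(19,9)=11457 g(19,11)=3857 g(19,13)=968 g(19,15)=171 g(19,17)=19 g(19,19)=1
t=20: g(20,-2)=41990 g(20,0)=107236 g(20,2)=129200 g(20,4)=110466 g(20,6)=72675 g(20,8)=37620 g(20,10)=15314 g(20,12)=4825 g(20,14)=1139 g(20,16)=190 g(20,18)=20 g(20,20)=1
t=21: g(21,-1)=149226 g(21,1)=236436 g(21,3)=239666 g(21,5)=183141 g(21,7)=110295 g(21,9)=52934 g(21,11)=20139 g(21,13)=5964 g(21,15)=1329 g(21,17)=210 g(21,19)=21 g(21,21)=1
t=22: g(22,-2)=149226 g(22,0)=385662 g(22,2)=476102 g(22,4)=422807 g(22,6)=293436 g(22,8)=163229 g(22,10)=73073 g(22,12)=26103 g(22,14)=7293 g(22,16)=1539 g(22,18)=231 g(22,20)=22 g(22,22)=1
Paths never hitting -3: Σ_s g(22,s) = 1998724
Paths hitting -3: 2^22 - 1998724 = 2195580
P = 2195580/4194304 = 548895/1048576

Answer: 548895/1048576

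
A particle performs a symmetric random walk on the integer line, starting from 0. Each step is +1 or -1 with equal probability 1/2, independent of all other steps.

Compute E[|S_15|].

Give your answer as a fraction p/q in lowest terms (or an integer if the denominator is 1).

Answer: 6435/2048

Derivation:
S_15 takes values m ≡ 1 (mod 2) with |m| ≤ 15; P(S_15=m) = C(15,(15+m)/2)/2^15.
Total paths: 2^15 = 32768
Distribution: P(S=-15)=1/32768, P(S=-13)=15/32768, P(S=-11)=105/32768, P(S=-9)=455/32768, P(S=-7)=1365/32768, P(S=-5)=3003/32768, P(S=-3)=5005/32768, P(S=-1)=6435/32768, P(S=1)=6435/32768, P(S=3)=5005/32768, P(S=5)=3003/32768, P(S=7)=1365/32768, P(S=9)=455/32768, P(S=11)=105/32768, P(S=13)=15/32768, P(S=15)=1/32768
E[|S_15|] = Σ_m |m|·P(S_15=m) = 102960/32768 = 6435/2048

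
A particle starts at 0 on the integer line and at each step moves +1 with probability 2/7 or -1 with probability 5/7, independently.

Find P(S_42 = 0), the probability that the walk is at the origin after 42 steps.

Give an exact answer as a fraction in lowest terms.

To be at 0 after 42 steps: need exactly 21 steps of +1 and 21 of -1.
Number of such sequences: C(42,21) = 538257874440
Each has probability (2/7)^21 · (5/7)^21 = 1000000000000000000000/311973482284542371301330321821976049
P = 538257874440 · 1000000000000000000000/311973482284542371301330321821976049 = 538257874440000000000000000000000/311973482284542371301330321821976049

Answer: 538257874440000000000000000000000/311973482284542371301330321821976049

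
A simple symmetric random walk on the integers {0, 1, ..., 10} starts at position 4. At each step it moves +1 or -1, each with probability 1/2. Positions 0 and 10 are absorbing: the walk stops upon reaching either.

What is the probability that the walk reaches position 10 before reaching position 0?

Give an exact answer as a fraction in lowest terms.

Symmetric walk (p = 1/2): the harmonic-function argument gives P(hit 10 before 0 | start at 4) = a/N.
P = 4/10 = 2/5

Answer: 2/5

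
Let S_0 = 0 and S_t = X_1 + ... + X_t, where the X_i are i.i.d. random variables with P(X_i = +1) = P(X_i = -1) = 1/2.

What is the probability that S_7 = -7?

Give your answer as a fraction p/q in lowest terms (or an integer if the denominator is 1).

To reach position -7 after 7 steps: need 0 steps of +1 and 7 of -1.
Favorable paths: C(7,0) = 1
Total paths: 2^7 = 128
P = 1/128 = 1/128

Answer: 1/128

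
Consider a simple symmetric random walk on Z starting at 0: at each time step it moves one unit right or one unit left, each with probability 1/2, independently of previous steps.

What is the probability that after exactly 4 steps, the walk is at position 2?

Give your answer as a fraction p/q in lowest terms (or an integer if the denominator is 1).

Answer: 1/4

Derivation:
To reach position 2 after 4 steps: need 3 steps of +1 and 1 of -1.
Favorable paths: C(4,3) = 4
Total paths: 2^4 = 16
P = 4/16 = 1/4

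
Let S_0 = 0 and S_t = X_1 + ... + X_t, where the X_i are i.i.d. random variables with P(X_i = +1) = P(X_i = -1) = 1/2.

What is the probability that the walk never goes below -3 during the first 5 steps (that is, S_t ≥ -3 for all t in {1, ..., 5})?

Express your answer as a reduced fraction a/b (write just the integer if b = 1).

Let f(t,s) = #length-t paths at position s with S_1..S_t all ≥ -3.
f(t,s) = f(t-1,s-1) + f(t-1,s+1) for s ≥ -3; f(t,s) = 0 for s < -3.
t=0: f(0,0)=1
t=1: f(1,-1)=1 f(1,1)=1
t=2: f(2,-2)=1 f(2,0)=2 f(2,2)=1
t=3: f(3,-3)=1 f(3,-1)=3 f(3,1)=3 f(3,3)=1
t=4: f(4,-2)=4 f(4,0)=6 f(4,2)=4 f(4,4)=1
t=5: f(5,-3)=4 f(5,-1)=10 f(5,1)=10 f(5,3)=5 f(5,5)=1
Σ_s f(5,s) = 30
P = 30/32 = 15/16

Answer: 15/16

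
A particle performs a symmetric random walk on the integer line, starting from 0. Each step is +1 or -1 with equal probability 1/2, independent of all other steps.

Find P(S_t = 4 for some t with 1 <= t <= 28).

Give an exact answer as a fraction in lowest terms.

Answer: 123012781/268435456

Derivation:
Count via complement. Let g(t,s) = #length-t paths at position s with S_1..S_t all ≠ 4.
g(t,s) = g(t-1,s-1) + g(t-1,s+1) for s ≠ 4; g(t,4) = 0.
t=0: g(0,0)=1
t=1: g(1,-1)=1 g(1,1)=1
t=2: g(2,-2)=1 g(2,0)=2 g(2,2)=1
t=3: g(3,-3)=1 g(3,-1)=3 g(3,1)=3 g(3,3)=1
t=4: g(4,-4)=1 g(4,-2)=4 g(4,0)=6 g(4,2)=4
t=5: g(5,-5)=1 g(5,-3)=5 g(5,-1)=10 g(5,1)=10 g(5,3)=4
t=6: g(6,-6)=1 g(6,-4)=6 g(6,-2)=15 g(6,0)=20 g(6,2)=14
t=7: g(7,-7)=1 g(7,-5)=7 g(7,-3)=21 g(7,-1)=35 g(7,1)=34 g(7,3)=14
t=8: g(8,-8)=1 g(8,-6)=8 g(8,-4)=28 g(8,-2)=56 g(8,0)=69 g(8,2)=48
t=9: g(9,-9)=1 g(9,-7)=9 g(9,-5)=36 g(9,-3)=84 g(9,-1)=125 g(9,1)=117 g(9,3)=48
t=10: g(10,-10)=1 g(10,-8)=10 g(10,-6)=45 g(10,-4)=120 g(10,-2)=209 g(10,0)=242 g(10,2)=165
t=11: g(11,-11)=1 g(11,-9)=11 g(11,-7)=55 g(11,-5)=165 g(11,-3)=329 g(11,-1)=451 g(11,1)=407 g(11,3)=165
t=12: g(12,-12)=1 g(12,-10)=12 g(12,-8)=66 g(12,-6)=220 g(12,-4)=494 g(12,-2)=780 g(12,0)=858 g(12,2)=572
t=13: g(13,-13)=1 g(13,-11)=13 g(13,-9)=78 g(13,-7)=286 g(13,-5)=714 g(13,-3)=1274 g(13,-1)=1638 g(13,1)=1430 g(13,3)=572
t=14: g(14,-14)=1 g(14,-12)=14 g(14,-10)=91 g(14,-8)=364 g(14,-6)=1000 g(14,-4)=1988 g(14,-2)=2912 g(14,0)=3068 g(14,2)=2002
t=15: g(15,-15)=1 g(15,-13)=15 g(15,-11)=105 g(15,-9)=455 g(15,-7)=1364 g(15,-5)=2988 g(15,-3)=4900 g(15,-1)=5980 g(15,1)=5070 g(15,3)=2002
t=16: g(16,-16)=1 g(16,-14)=16 g(16,-12)=120 g(16,-10)=560 g(16,-8)=1819 g(16,-6)=4352 g(16,-4)=7888 g(16,-2)=10880 g(16,0)=11050 g(16,2)=7072
t=17: g(17,-17)=1 g(17,-15)=17 g(17,-13)=136 g(17,-11)=680 g(17,-9)=2379 g(17,-7)=6171 g(17,-5)=12240 g(17,-3)=18768 g(17,-1)=21930 g(17,1)=18122 g(17,3)=7072
t=18: g(18,-18)=1 g(18,-16)=18 g(18,-14)=153 g(18,-12)=816 g(18,-10)=3059 g(18,-8)=8550 g(18,-6)=18411 g(18,-4)=31008 g(18,-2)=40698 g(18,0)=40052 g(18,2)=25194
t=19: g(19,-19)=1 g(19,-17)=19 g(19,-15)=171 g(19,-13)=969 g(19,-11)=3875 g(19,-9)=11609 g(19,-7)=26961 g(19,-5)=49419 g(19,-3)=71706 g(19,-1)=80750 g(19,1)=65246 g(19,3)=25194
t=20: g(20,-20)=1 g(20,-18)=20 g(20,-16)=190 g(20,-14)=1140 g(20,-12)=4844 g(20,-10)=15484 g(20,-8)=38570 g(20,-6)=76380 g(20,-4)=121125 g(20,-2)=152456 g(20,0)=145996 g(20,2)=90440
t=21: g(21,-21)=1 g(21,-19)=21 g(21,-17)=210 g(21,-15)=1330 g(21,-13)=5984 g(21,-11)=20328 g(21,-9)=54054 g(21,-7)=114950 g(21,-5)=197505 g(21,-3)=273581 g(21,-1)=298452 g(21,1)=236436 g(21,3)=90440
t=22: g(22,-22)=1 g(22,-20)=22 g(22,-18)=231 g(22,-16)=1540 g(22,-14)=7314 g(22,-12)=26312 g(22,-10)=74382 g(22,-8)=169004 g(22,-6)=312455 g(22,-4)=471086 g(22,-2)=572033 g(22,0)=534888 g(22,2)=326876
t=23: g(23,-23)=1 g(23,-21)=23 g(23,-19)=253 g(23,-17)=1771 g(23,-15)=8854 g(23,-13)=33626 g(23,-11)=100694 g(23,-9)=243386 g(23,-7)=481459 g(23,-5)=783541 g(23,-3)=1043119 g(23,-1)=1106921 g(23,1)=861764 g(23,3)=326876
t=24: g(24,-24)=1 g(24,-22)=24 g(24,-20)=276 g(24,-18)=2024 g(24,-16)=10625 g(24,-14)=42480 g(24,-12)=134320 g(24,-10)=344080 g(24,-8)=724845 g(24,-6)=1265000 g(24,-4)=1826660 g(24,-2)=2150040 g(24,0)=1968685 g(24,2)=1188640
t=25: g(25,-25)=1 g(25,-23)=25 g(25,-21)=300 g(25,-19)=2300 g(25,-17)=12649 g(25,-15)=53105 g(25,-13)=176800 g(25,-11)=478400 g(25,-9)=1068925 g(25,-7)=1989845 g(25,-5)=3091660 g(25,-3)=3976700 g(25,-1)=4118725 g(25,1)=3157325 g(25,3)=1188640
t=26: g(26,-26)=1 g(26,-24)=26 g(26,-22)=325 g(26,-20)=2600 g(26,-18)=14949 g(26,-16)=65754 g(26,-14)=229905 g(26,-12)=655200 g(26,-10)=1547325 g(26,-8)=3058770 g(26,-6)=5081505 g(26,-4)=7068360 g(26,-2)=8095425 g(26,0)=7276050 g(26,2)=4345965
t=27: g(27,-27)=1 g(27,-25)=27 g(27,-23)=351 g(27,-21)=2925 g(27,-19)=17549 g(27,-17)=80703 g(27,-15)=295659 g(27,-13)=885105 g(27,-11)=2202525 g(27,-9)=4606095 g(27,-7)=8140275 g(27,-5)=12149865 g(27,-3)=15163785 g(27,-1)=15371475 g(27,1)=11622015 g(27,3)=4345965
t=28: g(28,-28)=1 g(28,-26)=28 g(28,-24)=378 g(28,-22)=3276 g(28,-20)=20474 g(28,-18)=98252 g(28,-16)=376362 g(28,-14)=1180764 g(28,-12)=3087630 g(28,-10)=6808620 g(28,-8)=12746370 g(28,-6)=20290140 g(28,-4)=27313650 g(28,-2)=30535260 g(28,0)=26993490 g(28,2)=15967980
Paths never hitting 4: Σ_s g(28,s) = 145422675
Paths hitting 4: 2^28 - 145422675 = 123012781
P = 123012781/268435456 = 123012781/268435456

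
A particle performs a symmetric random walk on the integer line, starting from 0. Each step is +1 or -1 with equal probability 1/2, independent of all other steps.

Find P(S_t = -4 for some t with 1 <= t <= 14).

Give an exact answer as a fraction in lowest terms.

Count via complement. Let g(t,s) = #length-t paths at position s with S_1..S_t all ≠ -4.
g(t,s) = g(t-1,s-1) + g(t-1,s+1) for s ≠ -4; g(t,-4) = 0.
t=0: g(0,0)=1
t=1: g(1,-1)=1 g(1,1)=1
t=2: g(2,-2)=1 g(2,0)=2 g(2,2)=1
t=3: g(3,-3)=1 g(3,-1)=3 g(3,1)=3 g(3,3)=1
t=4: g(4,-2)=4 g(4,0)=6 g(4,2)=4 g(4,4)=1
t=5: g(5,-3)=4 g(5,-1)=10 g(5,1)=10 g(5,3)=5 g(5,5)=1
t=6: g(6,-2)=14 g(6,0)=20 g(6,2)=15 g(6,4)=6 g(6,6)=1
t=7: g(7,-3)=14 g(7,-1)=34 g(7,1)=35 g(7,3)=21 g(7,5)=7 g(7,7)=1
t=8: g(8,-2)=48 g(8,0)=69 g(8,2)=56 g(8,4)=28 g(8,6)=8 g(8,8)=1
t=9: g(9,-3)=48 g(9,-1)=117 g(9,1)=125 g(9,3)=84 g(9,5)=36 g(9,7)=9 g(9,9)=1
t=10: g(10,-2)=165 g(10,0)=242 g(10,2)=209 g(10,4)=120 g(10,6)=45 g(10,8)=10 g(10,10)=1
t=11: g(11,-3)=165 g(11,-1)=407 g(11,1)=451 g(11,3)=329 g(11,5)=165 g(11,7)=55 g(11,9)=11 g(11,11)=1
t=12: g(12,-2)=572 g(12,0)=858 g(12,2)=780 g(12,4)=494 g(12,6)=220 g(12,8)=66 g(12,10)=12 g(12,12)=1
t=13: g(13,-3)=572 g(13,-1)=1430 g(13,1)=1638 g(13,3)=1274 g(13,5)=714 g(13,7)=286 g(13,9)=78 g(13,11)=13 g(13,13)=1
t=14: g(14,-2)=2002 g(14,0)=3068 g(14,2)=2912 g(14,4)=1988 g(14,6)=1000 g(14,8)=364 g(14,10)=91 g(14,12)=14 g(14,14)=1
Paths never hitting -4: Σ_s g(14,s) = 11440
Paths hitting -4: 2^14 - 11440 = 4944
P = 4944/16384 = 309/1024

Answer: 309/1024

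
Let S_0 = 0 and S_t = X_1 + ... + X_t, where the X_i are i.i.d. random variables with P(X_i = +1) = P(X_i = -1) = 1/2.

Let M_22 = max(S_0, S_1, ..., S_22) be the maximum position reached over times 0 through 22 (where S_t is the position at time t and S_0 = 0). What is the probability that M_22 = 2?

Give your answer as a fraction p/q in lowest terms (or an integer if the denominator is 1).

Let M_22 = max(S_0,...,S_22). Use the reflection principle: for j ≥ 1, #{paths with M_22 ≥ j} = #{S_22 ≥ j} + #{S_22 ≥ j+1}.
By reflection, #{M_22 ≥ 2} = #{S_22 ≥ 2} + #{S_22 ≥ 3} = 1744436 + 1097790 = 2842226.
#{M_22 ≥ 3} = #{S_22 ≥ 3} + #{S_22 ≥ 4} = 1097790 + 1097790 = 2195580.
#{M_22 = 2} = 2842226 - 2195580 = 646646.
P(M_22 = 2) = 646646/4194304 = 323323/2097152

Answer: 323323/2097152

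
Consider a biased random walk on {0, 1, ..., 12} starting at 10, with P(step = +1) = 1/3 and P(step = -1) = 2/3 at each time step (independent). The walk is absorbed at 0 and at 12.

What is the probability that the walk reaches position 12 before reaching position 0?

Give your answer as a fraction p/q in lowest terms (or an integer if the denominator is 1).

Biased walk: p = 1/3, q = 2/3, r = q/p = 2
Gambler's ruin: P(hit 12 before 0 | start at 10) = (1 - r^a)/(1 - r^N)
r^10 = 1024; r^12 = 4096
P = (1 - 1024) / (1 - 4096) = -1023 / -4095 = 341/1365

Answer: 341/1365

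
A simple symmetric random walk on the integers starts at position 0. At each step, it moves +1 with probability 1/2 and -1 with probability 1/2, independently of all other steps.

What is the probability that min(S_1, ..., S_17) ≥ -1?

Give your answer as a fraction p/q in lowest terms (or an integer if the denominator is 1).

Answer: 12155/32768

Derivation:
Let f(t,s) = #length-t paths at position s with S_1..S_t all ≥ -1.
f(t,s) = f(t-1,s-1) + f(t-1,s+1) for s ≥ -1; f(t,s) = 0 for s < -1.
t=0: f(0,0)=1
t=1: f(1,-1)=1 f(1,1)=1
t=2: f(2,0)=2 f(2,2)=1
t=3: f(3,-1)=2 f(3,1)=3 f(3,3)=1
t=4: f(4,0)=5 f(4,2)=4 f(4,4)=1
t=5: f(5,-1)=5 f(5,1)=9 f(5,3)=5 f(5,5)=1
t=6: f(6,0)=14 f(6,2)=14 f(6,4)=6 f(6,6)=1
t=7: f(7,-1)=14 f(7,1)=28 f(7,3)=20 f(7,5)=7 f(7,7)=1
t=8: f(8,0)=42 f(8,2)=48 f(8,4)=27 f(8,6)=8 f(8,8)=1
t=9: f(9,-1)=42 f(9,1)=90 f(9,3)=75 f(9,5)=35 f(9,7)=9 f(9,9)=1
t=10: f(10,0)=132 f(10,2)=165 f(10,4)=110 f(10,6)=44 f(10,8)=10 f(10,10)=1
t=11: f(11,-1)=132 f(11,1)=297 f(11,3)=275 f(11,5)=154 f(11,7)=54 f(11,9)=11 f(11,11)=1
t=12: f(12,0)=429 f(12,2)=572 f(12,4)=429 f(12,6)=208 f(12,8)=65 f(12,10)=12 f(12,12)=1
t=13: f(13,-1)=429 f(13,1)=1001 f(13,3)=1001 f(13,5)=637 f(13,7)=273 f(13,9)=77 f(13,11)=13 f(13,13)=1
t=14: f(14,0)=1430 f(14,2)=2002 f(14,4)=1638 f(14,6)=910 f(14,8)=350 f(14,10)=90 f(14,12)=14 f(14,14)=1
t=15: f(15,-1)=1430 f(15,1)=3432 f(15,3)=3640 f(15,5)=2548 f(15,7)=1260 f(15,9)=440 f(15,11)=104 f(15,13)=15 f(15,15)=1
t=16: f(16,0)=4862 f(16,2)=7072 f(16,4)=6188 f(16,6)=3808 f(16,8)=1700 f(16,10)=544 f(16,12)=119 f(16,14)=16 f(16,16)=1
t=17: f(17,-1)=4862 f(17,1)=11934 f(17,3)=13260 f(17,5)=9996 f(17,7)=5508 f(17,9)=2244 f(17,11)=663 f(17,13)=135 f(17,15)=17 f(17,17)=1
Σ_s f(17,s) = 48620
P = 48620/131072 = 12155/32768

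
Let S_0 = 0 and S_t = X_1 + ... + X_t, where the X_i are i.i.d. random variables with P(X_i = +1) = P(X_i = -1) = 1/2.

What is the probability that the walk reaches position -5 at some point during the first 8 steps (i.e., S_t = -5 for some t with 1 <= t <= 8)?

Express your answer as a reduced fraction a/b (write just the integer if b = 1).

Count via complement. Let g(t,s) = #length-t paths at position s with S_1..S_t all ≠ -5.
g(t,s) = g(t-1,s-1) + g(t-1,s+1) for s ≠ -5; g(t,-5) = 0.
t=0: g(0,0)=1
t=1: g(1,-1)=1 g(1,1)=1
t=2: g(2,-2)=1 g(2,0)=2 g(2,2)=1
t=3: g(3,-3)=1 g(3,-1)=3 g(3,1)=3 g(3,3)=1
t=4: g(4,-4)=1 g(4,-2)=4 g(4,0)=6 g(4,2)=4 g(4,4)=1
t=5: g(5,-3)=5 g(5,-1)=10 g(5,1)=10 g(5,3)=5 g(5,5)=1
t=6: g(6,-4)=5 g(6,-2)=15 g(6,0)=20 g(6,2)=15 g(6,4)=6 g(6,6)=1
t=7: g(7,-3)=20 g(7,-1)=35 g(7,1)=35 g(7,3)=21 g(7,5)=7 g(7,7)=1
t=8: g(8,-4)=20 g(8,-2)=55 g(8,0)=70 g(8,2)=56 g(8,4)=28 g(8,6)=8 g(8,8)=1
Paths never hitting -5: Σ_s g(8,s) = 238
Paths hitting -5: 2^8 - 238 = 18
P = 18/256 = 9/128

Answer: 9/128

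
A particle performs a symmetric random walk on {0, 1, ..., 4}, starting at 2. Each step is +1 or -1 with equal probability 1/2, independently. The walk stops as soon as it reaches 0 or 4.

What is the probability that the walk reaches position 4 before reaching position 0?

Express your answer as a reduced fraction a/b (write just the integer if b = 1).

Answer: 1/2

Derivation:
Symmetric walk (p = 1/2): the harmonic-function argument gives P(hit 4 before 0 | start at 2) = a/N.
P = 2/4 = 1/2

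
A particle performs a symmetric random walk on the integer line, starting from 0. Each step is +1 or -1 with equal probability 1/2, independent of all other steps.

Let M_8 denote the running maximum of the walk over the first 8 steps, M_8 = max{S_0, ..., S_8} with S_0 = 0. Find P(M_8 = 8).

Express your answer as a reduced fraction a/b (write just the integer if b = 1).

Answer: 1/256

Derivation:
Let M_8 = max(S_0,...,S_8). Use the reflection principle: for j ≥ 1, #{paths with M_8 ≥ j} = #{S_8 ≥ j} + #{S_8 ≥ j+1}.
By reflection, #{M_8 ≥ 8} = #{S_8 ≥ 8} + #{S_8 ≥ 9} = 1 + 0 = 1.
#{M_8 ≥ 9} = #{S_8 ≥ 9} + #{S_8 ≥ 10} = 0 + 0 = 0.
#{M_8 = 8} = 1 - 0 = 1.
P(M_8 = 8) = 1/256 = 1/256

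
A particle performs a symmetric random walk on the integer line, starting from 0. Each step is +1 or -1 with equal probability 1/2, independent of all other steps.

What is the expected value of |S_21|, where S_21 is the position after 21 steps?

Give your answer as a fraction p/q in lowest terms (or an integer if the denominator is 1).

Answer: 969969/262144

Derivation:
S_21 takes values m ≡ 1 (mod 2) with |m| ≤ 21; P(S_21=m) = C(21,(21+m)/2)/2^21.
Total paths: 2^21 = 2097152
Distribution: P(S=-21)=1/2097152, P(S=-19)=21/2097152, P(S=-17)=210/2097152, P(S=-15)=1330/2097152, P(S=-13)=5985/2097152, P(S=-11)=20349/2097152, P(S=-9)=54264/2097152, P(S=-7)=116280/2097152, P(S=-5)=203490/2097152, P(S=-3)=293930/2097152, P(S=-1)=352716/2097152, P(S=1)=352716/2097152, P(S=3)=293930/2097152, P(S=5)=203490/2097152, P(S=7)=116280/2097152, P(S=9)=54264/2097152, P(S=11)=20349/2097152, P(S=13)=5985/2097152, P(S=15)=1330/2097152, P(S=17)=210/2097152, P(S=19)=21/2097152, P(S=21)=1/2097152
E[|S_21|] = Σ_m |m|·P(S_21=m) = 7759752/2097152 = 969969/262144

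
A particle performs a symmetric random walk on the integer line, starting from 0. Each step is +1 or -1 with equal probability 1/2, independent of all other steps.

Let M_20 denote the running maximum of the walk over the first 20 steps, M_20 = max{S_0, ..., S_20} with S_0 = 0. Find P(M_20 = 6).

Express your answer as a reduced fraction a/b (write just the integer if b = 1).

Answer: 4845/65536

Derivation:
Let M_20 = max(S_0,...,S_20). Use the reflection principle: for j ≥ 1, #{paths with M_20 ≥ j} = #{S_20 ≥ j} + #{S_20 ≥ j+1}.
By reflection, #{M_20 ≥ 6} = #{S_20 ≥ 6} + #{S_20 ≥ 7} = 137980 + 60460 = 198440.
#{M_20 ≥ 7} = #{S_20 ≥ 7} + #{S_20 ≥ 8} = 60460 + 60460 = 120920.
#{M_20 = 6} = 198440 - 120920 = 77520.
P(M_20 = 6) = 77520/1048576 = 4845/65536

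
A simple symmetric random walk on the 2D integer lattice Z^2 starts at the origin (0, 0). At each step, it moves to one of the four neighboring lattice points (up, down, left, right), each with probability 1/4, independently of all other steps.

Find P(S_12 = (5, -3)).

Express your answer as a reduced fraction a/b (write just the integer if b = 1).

Answer: 3267/1048576

Derivation:
Let h be the number of horizontal steps (so 12-h are vertical). To end at (5,-3) need (h+5)/2 right-steps and ((12-h)-3)/2 up-steps.
Sum over h with 5 ≤ h ≤ 9, h ≡ 1 (mod 2), 12-h ≡ 1 (mod 2):
h=5: C(12,5)·C(5,5)·C(7,2) = 792·1·21 = 16632
h=7: C(12,7)·C(7,6)·C(5,1) = 792·7·5 = 27720
h=9: C(12,9)·C(9,7)·C(3,0) = 220·36·1 = 7920
Total favorable: 52272
Total paths: 4^12 = 16777216
P = 52272/16777216 = 3267/1048576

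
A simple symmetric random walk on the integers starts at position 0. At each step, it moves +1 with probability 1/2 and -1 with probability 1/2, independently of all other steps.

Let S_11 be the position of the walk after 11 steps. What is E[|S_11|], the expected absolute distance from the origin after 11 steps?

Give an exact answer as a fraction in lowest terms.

Answer: 693/256

Derivation:
S_11 takes values m ≡ 1 (mod 2) with |m| ≤ 11; P(S_11=m) = C(11,(11+m)/2)/2^11.
Total paths: 2^11 = 2048
Distribution: P(S=-11)=1/2048, P(S=-9)=11/2048, P(S=-7)=55/2048, P(S=-5)=165/2048, P(S=-3)=330/2048, P(S=-1)=462/2048, P(S=1)=462/2048, P(S=3)=330/2048, P(S=5)=165/2048, P(S=7)=55/2048, P(S=9)=11/2048, P(S=11)=1/2048
E[|S_11|] = Σ_m |m|·P(S_11=m) = 5544/2048 = 693/256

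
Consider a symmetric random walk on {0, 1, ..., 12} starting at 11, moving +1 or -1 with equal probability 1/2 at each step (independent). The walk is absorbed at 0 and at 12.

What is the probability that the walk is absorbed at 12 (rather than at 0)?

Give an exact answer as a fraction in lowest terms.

Symmetric walk (p = 1/2): the harmonic-function argument gives P(hit 12 before 0 | start at 11) = a/N.
P = 11/12 = 11/12

Answer: 11/12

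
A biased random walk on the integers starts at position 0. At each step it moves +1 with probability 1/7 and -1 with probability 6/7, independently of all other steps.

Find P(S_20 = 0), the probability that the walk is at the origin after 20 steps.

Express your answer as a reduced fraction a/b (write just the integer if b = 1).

Answer: 11171488813056/79792266297612001

Derivation:
To be at 0 after 20 steps: need exactly 10 steps of +1 and 10 of -1.
Number of such sequences: C(20,10) = 184756
Each has probability (1/7)^10 · (6/7)^10 = 60466176/79792266297612001
P = 184756 · 60466176/79792266297612001 = 11171488813056/79792266297612001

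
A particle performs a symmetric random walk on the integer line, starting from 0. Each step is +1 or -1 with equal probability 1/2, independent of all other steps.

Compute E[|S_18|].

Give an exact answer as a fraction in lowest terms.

Answer: 109395/32768

Derivation:
S_18 takes values m ≡ 0 (mod 2) with |m| ≤ 18; P(S_18=m) = C(18,(18+m)/2)/2^18.
Total paths: 2^18 = 262144
Distribution: P(S=-18)=1/262144, P(S=-16)=18/262144, P(S=-14)=153/262144, P(S=-12)=816/262144, P(S=-10)=3060/262144, P(S=-8)=8568/262144, P(S=-6)=18564/262144, P(S=-4)=31824/262144, P(S=-2)=43758/262144, P(S=0)=48620/262144, P(S=2)=43758/262144, P(S=4)=31824/262144, P(S=6)=18564/262144, P(S=8)=8568/262144, P(S=10)=3060/262144, P(S=12)=816/262144, P(S=14)=153/262144, P(S=16)=18/262144, P(S=18)=1/262144
E[|S_18|] = Σ_m |m|·P(S_18=m) = 875160/262144 = 109395/32768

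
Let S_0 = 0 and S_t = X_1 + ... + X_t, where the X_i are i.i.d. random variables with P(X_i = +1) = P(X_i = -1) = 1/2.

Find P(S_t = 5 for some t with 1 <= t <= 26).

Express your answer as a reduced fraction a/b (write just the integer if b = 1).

Answer: 342821/1048576

Derivation:
Count via complement. Let g(t,s) = #length-t paths at position s with S_1..S_t all ≠ 5.
g(t,s) = g(t-1,s-1) + g(t-1,s+1) for s ≠ 5; g(t,5) = 0.
t=0: g(0,0)=1
t=1: g(1,-1)=1 g(1,1)=1
t=2: g(2,-2)=1 g(2,0)=2 g(2,2)=1
t=3: g(3,-3)=1 g(3,-1)=3 g(3,1)=3 g(3,3)=1
t=4: g(4,-4)=1 g(4,-2)=4 g(4,0)=6 g(4,2)=4 g(4,4)=1
t=5: g(5,-5)=1 g(5,-3)=5 g(5,-1)=10 g(5,1)=10 g(5,3)=5
t=6: g(6,-6)=1 g(6,-4)=6 g(6,-2)=15 g(6,0)=20 g(6,2)=15 g(6,4)=5
t=7: g(7,-7)=1 g(7,-5)=7 g(7,-3)=21 g(7,-1)=35 g(7,1)=35 g(7,3)=20
t=8: g(8,-8)=1 g(8,-6)=8 g(8,-4)=28 g(8,-2)=56 g(8,0)=70 g(8,2)=55 g(8,4)=20
t=9: g(9,-9)=1 g(9,-7)=9 g(9,-5)=36 g(9,-3)=84 g(9,-1)=126 g(9,1)=125 g(9,3)=75
t=10: g(10,-10)=1 g(10,-8)=10 g(10,-6)=45 g(10,-4)=120 g(10,-2)=210 g(10,0)=251 g(10,2)=200 g(10,4)=75
t=11: g(11,-11)=1 g(11,-9)=11 g(11,-7)=55 g(11,-5)=165 g(11,-3)=330 g(11,-1)=461 g(11,1)=451 g(11,3)=275
t=12: g(12,-12)=1 g(12,-10)=12 g(12,-8)=66 g(12,-6)=220 g(12,-4)=495 g(12,-2)=791 g(12,0)=912 g(12,2)=726 g(12,4)=275
t=13: g(13,-13)=1 g(13,-11)=13 g(13,-9)=78 g(13,-7)=286 g(13,-5)=715 g(13,-3)=1286 g(13,-1)=1703 g(13,1)=1638 g(13,3)=1001
t=14: g(14,-14)=1 g(14,-12)=14 g(14,-10)=91 g(14,-8)=364 g(14,-6)=1001 g(14,-4)=2001 g(14,-2)=2989 g(14,0)=3341 g(14,2)=2639 g(14,4)=1001
t=15: g(15,-15)=1 g(15,-13)=15 g(15,-11)=105 g(15,-9)=455 g(15,-7)=1365 g(15,-5)=3002 g(15,-3)=4990 g(15,-1)=6330 g(15,1)=5980 g(15,3)=3640
t=16: g(16,-16)=1 g(16,-14)=16 g(16,-12)=120 g(16,-10)=560 g(16,-8)=1820 g(16,-6)=4367 g(16,-4)=7992 g(16,-2)=11320 g(16,0)=12310 g(16,2)=9620 g(16,4)=3640
t=17: g(17,-17)=1 g(17,-15)=17 g(17,-13)=136 g(17,-11)=680 g(17,-9)=2380 g(17,-7)=6187 g(17,-5)=12359 g(17,-3)=19312 g(17,-1)=23630 g(17,1)=21930 g(17,3)=13260
t=18: g(18,-18)=1 g(18,-16)=18 g(18,-14)=153 g(18,-12)=816 g(18,-10)=3060 g(18,-8)=8567 g(18,-6)=18546 g(18,-4)=31671 g(18,-2)=42942 g(18,0)=45560 g(18,2)=35190 g(18,4)=13260
t=19: g(19,-19)=1 g(19,-17)=19 g(19,-15)=171 g(19,-13)=969 g(19,-11)=3876 g(19,-9)=11627 g(19,-7)=27113 g(19,-5)=50217 g(19,-3)=74613 g(19,-1)=88502 g(19,1)=80750 g(19,3)=48450
t=20: g(20,-20)=1 g(20,-18)=20 g(20,-16)=190 g(20,-14)=1140 g(20,-12)=4845 g(20,-10)=15503 g(20,-8)=38740 g(20,-6)=77330 g(20,-4)=124830 g(20,-2)=163115 g(20,0)=169252 g(20,2)=129200 g(20,4)=48450
t=21: g(21,-21)=1 g(21,-19)=21 g(21,-17)=210 g(21,-15)=1330 g(21,-13)=5985 g(21,-11)=20348 g(21,-9)=54243 g(21,-7)=116070 g(21,-5)=202160 g(21,-3)=287945 g(21,-1)=332367 g(21,1)=298452 g(21,3)=177650
t=22: g(22,-22)=1 g(22,-20)=22 g(22,-18)=231 g(22,-16)=1540 g(22,-14)=7315 g(22,-12)=26333 g(22,-10)=74591 g(22,-8)=170313 g(22,-6)=318230 g(22,-4)=490105 g(22,-2)=620312 g(22,0)=630819 g(22,2)=476102 g(22,4)=177650
t=23: g(23,-23)=1 g(23,-21)=23 g(23,-19)=253 g(23,-17)=1771 g(23,-15)=8855 g(23,-13)=33648 g(23,-11)=100924 g(23,-9)=244904 g(23,-7)=488543 g(23,-5)=808335 g(23,-3)=1110417 g(23,-1)=1251131 g(23,1)=1106921 g(23,3)=653752
t=24: g(24,-24)=1 g(24,-22)=24 g(24,-20)=276 g(24,-18)=2024 g(24,-16)=10626 g(24,-14)=42503 g(24,-12)=134572 g(24,-10)=345828 g(24,-8)=733447 g(24,-6)=1296878 g(24,-4)=1918752 g(24,-2)=2361548 g(24,0)=2358052 g(24,2)=1760673 g(24,4)=653752
t=25: g(25,-25)=1 g(25,-23)=25 g(25,-21)=300 g(25,-19)=2300 g(25,-17)=12650 g(25,-15)=53129 g(25,-13)=177075 g(25,-11)=480400 g(25,-9)=1079275 g(25,-7)=2030325 g(25,-5)=3215630 g(25,-3)=4280300 g(25,-1)=4719600 g(25,1)=4118725 g(25,3)=2414425
t=26: g(26,-26)=1 g(26,-24)=26 g(26,-22)=325 g(26,-20)=2600 g(26,-18)=14950 g(26,-16)=65779 g(26,-14)=230204 g(26,-12)=657475 g(26,-10)=1559675 g(26,-8)=3109600 g(26,-6)=5245955 g(26,-4)=7495930 g(26,-2)=8999900 g(26,0)=8838325 g(26,2)=6533150 g(26,4)=2414425
Paths never hitting 5: Σ_s g(26,s) = 45168320
Paths hitting 5: 2^26 - 45168320 = 21940544
P = 21940544/67108864 = 342821/1048576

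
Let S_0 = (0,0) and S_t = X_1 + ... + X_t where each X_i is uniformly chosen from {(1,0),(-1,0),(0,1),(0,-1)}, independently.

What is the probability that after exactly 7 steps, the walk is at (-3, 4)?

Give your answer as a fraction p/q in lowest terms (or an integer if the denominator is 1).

Let h be the number of horizontal steps (so 7-h are vertical). To end at (-3,4) need (h-3)/2 right-steps and ((7-h)+4)/2 up-steps.
Sum over h with 3 ≤ h ≤ 3, h ≡ 1 (mod 2), 7-h ≡ 0 (mod 2):
h=3: C(7,3)·C(3,0)·C(4,4) = 35·1·1 = 35
Total favorable: 35
Total paths: 4^7 = 16384
P = 35/16384 = 35/16384

Answer: 35/16384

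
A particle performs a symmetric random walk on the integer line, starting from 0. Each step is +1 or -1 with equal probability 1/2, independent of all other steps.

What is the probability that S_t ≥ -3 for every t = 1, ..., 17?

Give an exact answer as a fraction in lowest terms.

Answer: 21879/32768

Derivation:
Let f(t,s) = #length-t paths at position s with S_1..S_t all ≥ -3.
f(t,s) = f(t-1,s-1) + f(t-1,s+1) for s ≥ -3; f(t,s) = 0 for s < -3.
t=0: f(0,0)=1
t=1: f(1,-1)=1 f(1,1)=1
t=2: f(2,-2)=1 f(2,0)=2 f(2,2)=1
t=3: f(3,-3)=1 f(3,-1)=3 f(3,1)=3 f(3,3)=1
t=4: f(4,-2)=4 f(4,0)=6 f(4,2)=4 f(4,4)=1
t=5: f(5,-3)=4 f(5,-1)=10 f(5,1)=10 f(5,3)=5 f(5,5)=1
t=6: f(6,-2)=14 f(6,0)=20 f(6,2)=15 f(6,4)=6 f(6,6)=1
t=7: f(7,-3)=14 f(7,-1)=34 f(7,1)=35 f(7,3)=21 f(7,5)=7 f(7,7)=1
t=8: f(8,-2)=48 f(8,0)=69 f(8,2)=56 f(8,4)=28 f(8,6)=8 f(8,8)=1
t=9: f(9,-3)=48 f(9,-1)=117 f(9,1)=125 f(9,3)=84 f(9,5)=36 f(9,7)=9 f(9,9)=1
t=10: f(10,-2)=165 f(10,0)=242 f(10,2)=209 f(10,4)=120 f(10,6)=45 f(10,8)=10 f(10,10)=1
t=11: f(11,-3)=165 f(11,-1)=407 f(11,1)=451 f(11,3)=329 f(11,5)=165 f(11,7)=55 f(11,9)=11 f(11,11)=1
t=12: f(12,-2)=572 f(12,0)=858 f(12,2)=780 f(12,4)=494 f(12,6)=220 f(12,8)=66 f(12,10)=12 f(12,12)=1
t=13: f(13,-3)=572 f(13,-1)=1430 f(13,1)=1638 f(13,3)=1274 f(13,5)=714 f(13,7)=286 f(13,9)=78 f(13,11)=13 f(13,13)=1
t=14: f(14,-2)=2002 f(14,0)=3068 f(14,2)=2912 f(14,4)=1988 f(14,6)=1000 f(14,8)=364 f(14,10)=91 f(14,12)=14 f(14,14)=1
t=15: f(15,-3)=2002 f(15,-1)=5070 f(15,1)=5980 f(15,3)=4900 f(15,5)=2988 f(15,7)=1364 f(15,9)=455 f(15,11)=105 f(15,13)=15 f(15,15)=1
t=16: f(16,-2)=7072 f(16,0)=11050 f(16,2)=10880 f(16,4)=7888 f(16,6)=4352 f(16,8)=1819 f(16,10)=560 f(16,12)=120 f(16,14)=16 f(16,16)=1
t=17: f(17,-3)=7072 f(17,-1)=18122 f(17,1)=21930 f(17,3)=18768 f(17,5)=12240 f(17,7)=6171 f(17,9)=2379 f(17,11)=680 f(17,13)=136 f(17,15)=17 f(17,17)=1
Σ_s f(17,s) = 87516
P = 87516/131072 = 21879/32768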